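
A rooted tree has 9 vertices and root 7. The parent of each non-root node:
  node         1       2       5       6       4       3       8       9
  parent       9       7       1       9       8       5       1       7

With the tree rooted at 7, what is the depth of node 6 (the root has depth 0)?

2

Path from 7 to 6: 7–9–6, which has 2 edges.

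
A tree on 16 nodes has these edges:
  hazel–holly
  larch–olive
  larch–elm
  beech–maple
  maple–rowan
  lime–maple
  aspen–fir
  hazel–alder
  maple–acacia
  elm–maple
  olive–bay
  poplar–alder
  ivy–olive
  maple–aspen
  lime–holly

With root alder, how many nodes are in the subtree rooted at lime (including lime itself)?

12

Descendants of lime (including itself): lime, maple, aspen, rowan, elm, beech, acacia, fir, larch, olive, bay, ivy. That's 12.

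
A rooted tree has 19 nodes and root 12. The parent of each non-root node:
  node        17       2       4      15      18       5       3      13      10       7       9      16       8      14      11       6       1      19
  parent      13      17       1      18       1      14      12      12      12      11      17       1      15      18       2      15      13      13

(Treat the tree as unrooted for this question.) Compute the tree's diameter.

8

Starting from 7, a farthest node is 6 at distance 8.
One longest path: 7 – 11 – 2 – 17 – 13 – 1 – 18 – 15 – 6.
So the diameter is 8.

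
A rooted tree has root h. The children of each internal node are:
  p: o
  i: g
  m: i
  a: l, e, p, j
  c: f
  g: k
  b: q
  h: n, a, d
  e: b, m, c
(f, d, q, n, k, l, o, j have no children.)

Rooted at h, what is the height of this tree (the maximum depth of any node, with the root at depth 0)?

6

The longest root-to-leaf path is h-a-e-m-i-g-k (6 edges).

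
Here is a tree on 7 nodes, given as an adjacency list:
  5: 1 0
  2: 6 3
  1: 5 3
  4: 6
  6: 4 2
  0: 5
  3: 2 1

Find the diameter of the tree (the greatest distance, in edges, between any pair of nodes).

6

Starting from 0, a farthest node is 4 at distance 6.
One longest path: 0–5–1–3–2–6–4.
So the diameter is 6.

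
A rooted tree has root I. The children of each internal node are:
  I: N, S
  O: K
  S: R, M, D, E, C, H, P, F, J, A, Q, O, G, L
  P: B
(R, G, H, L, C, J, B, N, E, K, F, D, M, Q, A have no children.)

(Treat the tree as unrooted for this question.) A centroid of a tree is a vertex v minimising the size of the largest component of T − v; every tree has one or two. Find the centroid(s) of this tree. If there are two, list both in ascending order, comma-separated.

Delete S: the remaining components have sizes 2, 2, 2, 1, 1, 1, 1, 1, 1, 1, 1, 1, 1, 1, 1. Max 2 ≤ 9, so S is a centroid.
No neighbour of S does as well, so S is the unique centroid.

S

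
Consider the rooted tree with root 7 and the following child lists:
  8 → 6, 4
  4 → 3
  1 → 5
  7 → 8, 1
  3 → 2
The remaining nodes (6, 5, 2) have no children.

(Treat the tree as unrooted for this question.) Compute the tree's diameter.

6

Starting from 5, a farthest node is 2 at distance 6.
One longest path: 5 - 1 - 7 - 8 - 4 - 3 - 2.
So the diameter is 6.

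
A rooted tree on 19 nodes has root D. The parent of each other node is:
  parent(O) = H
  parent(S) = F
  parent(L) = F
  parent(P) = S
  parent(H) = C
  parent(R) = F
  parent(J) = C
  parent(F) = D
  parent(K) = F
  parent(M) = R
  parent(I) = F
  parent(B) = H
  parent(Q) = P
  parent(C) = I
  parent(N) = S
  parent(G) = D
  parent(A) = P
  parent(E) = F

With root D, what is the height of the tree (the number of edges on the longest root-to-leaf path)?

5

A deepest node is O, reached by D-F-I-C-H-O.
That path has 5 edges, so the height is 5.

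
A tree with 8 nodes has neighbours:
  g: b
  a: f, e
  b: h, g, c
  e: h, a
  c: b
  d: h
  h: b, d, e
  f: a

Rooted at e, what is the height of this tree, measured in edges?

A deepest node is g, reached by e–h–b–g.
That path has 3 edges, so the height is 3.

3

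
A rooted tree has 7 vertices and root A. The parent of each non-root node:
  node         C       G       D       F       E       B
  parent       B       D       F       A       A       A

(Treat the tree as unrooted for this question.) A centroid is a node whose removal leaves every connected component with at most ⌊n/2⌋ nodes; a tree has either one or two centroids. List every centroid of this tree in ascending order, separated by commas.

Removing A splits the tree into components of sizes 3, 2, 1; the largest is 3 ≤ ⌊7/2⌋ = 3.
No neighbour of A does as well, so A is the unique centroid.

A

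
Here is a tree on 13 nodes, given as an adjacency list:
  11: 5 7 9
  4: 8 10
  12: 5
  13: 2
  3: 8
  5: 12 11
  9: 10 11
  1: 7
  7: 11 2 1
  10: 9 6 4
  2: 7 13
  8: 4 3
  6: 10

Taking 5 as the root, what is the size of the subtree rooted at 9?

Descendants of 9 (including itself): 9, 10, 4, 6, 8, 3. That's 6.

6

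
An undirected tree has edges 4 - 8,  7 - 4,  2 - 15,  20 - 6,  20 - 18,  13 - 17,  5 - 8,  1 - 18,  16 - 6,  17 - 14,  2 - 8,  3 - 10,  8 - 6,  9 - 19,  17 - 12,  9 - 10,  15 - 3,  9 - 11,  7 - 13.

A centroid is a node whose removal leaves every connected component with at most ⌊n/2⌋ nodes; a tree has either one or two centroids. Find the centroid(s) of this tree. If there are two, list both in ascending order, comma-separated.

If 8 is removed the pieces have sizes 7, 6, 5, 1, all ≤ ⌊20/2⌋ = 10.
Every other node leaves some component of size > 10, so the centroid is unique.

8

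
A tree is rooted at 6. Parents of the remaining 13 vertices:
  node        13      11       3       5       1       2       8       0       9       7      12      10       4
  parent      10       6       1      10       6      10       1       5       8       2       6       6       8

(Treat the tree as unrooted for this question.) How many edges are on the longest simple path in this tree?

6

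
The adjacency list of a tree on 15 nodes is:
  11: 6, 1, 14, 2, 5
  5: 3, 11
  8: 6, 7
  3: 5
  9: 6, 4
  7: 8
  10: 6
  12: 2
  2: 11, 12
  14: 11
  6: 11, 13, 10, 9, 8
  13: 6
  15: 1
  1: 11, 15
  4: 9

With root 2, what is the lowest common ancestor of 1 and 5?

1's ancestor chain is 1, 11, 2 and 5's is 5, 11, 2; they first meet at 11.

11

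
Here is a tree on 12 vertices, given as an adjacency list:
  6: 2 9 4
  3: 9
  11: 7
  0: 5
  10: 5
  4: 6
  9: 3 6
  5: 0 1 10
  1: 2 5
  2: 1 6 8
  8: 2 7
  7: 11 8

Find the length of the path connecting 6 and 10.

4

Walking from 6: 6 - 2 - 1 - 5 - 10. Length 4.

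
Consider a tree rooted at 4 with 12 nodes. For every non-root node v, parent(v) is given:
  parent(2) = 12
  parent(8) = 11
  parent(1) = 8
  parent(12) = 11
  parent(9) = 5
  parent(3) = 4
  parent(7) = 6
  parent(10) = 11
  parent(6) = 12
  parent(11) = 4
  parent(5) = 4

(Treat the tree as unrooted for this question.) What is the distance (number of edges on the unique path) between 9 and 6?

5

The path is 9 – 5 – 4 – 11 – 12 – 6, which has 5 edges.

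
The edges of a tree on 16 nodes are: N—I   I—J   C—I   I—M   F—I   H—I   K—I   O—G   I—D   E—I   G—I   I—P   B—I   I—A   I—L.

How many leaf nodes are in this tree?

The leaves are A, B, C, D, E, F, H, J, K, L, M, N, O, P.
That is 14 leaves.

14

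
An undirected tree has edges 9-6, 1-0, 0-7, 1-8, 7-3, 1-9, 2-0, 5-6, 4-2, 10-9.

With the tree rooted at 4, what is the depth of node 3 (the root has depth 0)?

Path from 4 to 3: 4 – 2 – 0 – 7 – 3, which has 4 edges.

4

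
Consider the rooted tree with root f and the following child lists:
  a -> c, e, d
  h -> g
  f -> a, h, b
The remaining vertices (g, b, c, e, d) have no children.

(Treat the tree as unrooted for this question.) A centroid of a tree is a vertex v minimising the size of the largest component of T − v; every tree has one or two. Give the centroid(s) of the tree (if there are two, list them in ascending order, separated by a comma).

If a is removed the pieces have sizes 4, 1, 1, 1, all ≤ ⌊8/2⌋ = 4.
f is adjacent to a and is also a centroid (the largest component after removing it is likewise 4).

a, f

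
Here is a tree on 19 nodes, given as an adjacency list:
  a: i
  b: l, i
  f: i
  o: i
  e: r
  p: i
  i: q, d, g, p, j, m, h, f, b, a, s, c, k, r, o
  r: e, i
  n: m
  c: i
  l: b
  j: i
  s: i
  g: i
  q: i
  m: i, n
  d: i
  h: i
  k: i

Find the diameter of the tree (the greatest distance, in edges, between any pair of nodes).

4

BFS from n reaches e last, at distance 4; BFS from e confirms no node is farther.
Path: n - m - i - r - e.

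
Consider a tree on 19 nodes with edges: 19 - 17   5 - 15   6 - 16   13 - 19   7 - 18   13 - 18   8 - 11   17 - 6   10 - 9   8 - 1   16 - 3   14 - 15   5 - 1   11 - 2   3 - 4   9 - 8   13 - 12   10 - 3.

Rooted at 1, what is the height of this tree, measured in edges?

11

The longest root-to-leaf path is 1-8-9-10-3-16-6-17-19-13-18-7 (11 edges).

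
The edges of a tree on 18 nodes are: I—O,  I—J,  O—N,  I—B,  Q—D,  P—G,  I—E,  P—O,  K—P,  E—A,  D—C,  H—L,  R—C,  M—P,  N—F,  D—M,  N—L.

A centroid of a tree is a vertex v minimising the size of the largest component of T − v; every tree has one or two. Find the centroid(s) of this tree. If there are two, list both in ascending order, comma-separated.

Delete O: the remaining components have sizes 8, 5, 4. Max 8 ≤ 9, so O is a centroid.
No neighbour of O does as well, so O is the unique centroid.

O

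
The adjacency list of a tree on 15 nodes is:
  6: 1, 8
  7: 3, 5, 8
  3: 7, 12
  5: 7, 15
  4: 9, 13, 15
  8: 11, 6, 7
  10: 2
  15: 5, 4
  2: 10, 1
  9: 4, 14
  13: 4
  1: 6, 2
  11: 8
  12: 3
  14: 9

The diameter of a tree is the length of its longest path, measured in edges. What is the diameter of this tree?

Starting from 14, a farthest node is 10 at distance 10.
One longest path: 14 – 9 – 4 – 15 – 5 – 7 – 8 – 6 – 1 – 2 – 10.
So the diameter is 10.

10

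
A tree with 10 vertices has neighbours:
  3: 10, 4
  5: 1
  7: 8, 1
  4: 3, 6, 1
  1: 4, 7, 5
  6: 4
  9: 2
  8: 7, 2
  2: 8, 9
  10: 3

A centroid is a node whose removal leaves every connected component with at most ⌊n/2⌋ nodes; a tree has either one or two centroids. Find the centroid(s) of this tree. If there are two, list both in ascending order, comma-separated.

1

Removing 1 splits the tree into components of sizes 4, 4, 1; the largest is 4 ≤ ⌊10/2⌋ = 5.
Every other node leaves some component of size > 5, so the centroid is unique.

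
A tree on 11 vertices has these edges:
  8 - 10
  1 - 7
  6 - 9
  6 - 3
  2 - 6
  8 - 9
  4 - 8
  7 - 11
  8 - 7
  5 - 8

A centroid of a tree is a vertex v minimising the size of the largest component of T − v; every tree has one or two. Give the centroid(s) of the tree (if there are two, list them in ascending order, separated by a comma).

8

Removing 8 splits the tree into components of sizes 4, 3, 1, 1, 1; the largest is 4 ≤ ⌊11/2⌋ = 5.
Every other node leaves some component of size > 5, so the centroid is unique.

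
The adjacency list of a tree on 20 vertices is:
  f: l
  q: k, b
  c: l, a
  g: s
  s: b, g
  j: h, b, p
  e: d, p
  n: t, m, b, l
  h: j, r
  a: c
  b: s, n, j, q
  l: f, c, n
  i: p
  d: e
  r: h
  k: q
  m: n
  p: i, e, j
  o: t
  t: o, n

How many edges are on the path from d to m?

The path is d – e – p – j – b – n – m, which has 6 edges.

6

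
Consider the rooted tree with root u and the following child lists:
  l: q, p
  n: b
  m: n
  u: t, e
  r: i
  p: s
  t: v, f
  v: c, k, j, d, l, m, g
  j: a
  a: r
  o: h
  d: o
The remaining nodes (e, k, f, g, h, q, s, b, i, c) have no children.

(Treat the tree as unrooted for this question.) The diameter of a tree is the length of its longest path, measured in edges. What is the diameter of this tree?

7

A longest path is i - r - a - j - v - d - o - h, with 7 edges.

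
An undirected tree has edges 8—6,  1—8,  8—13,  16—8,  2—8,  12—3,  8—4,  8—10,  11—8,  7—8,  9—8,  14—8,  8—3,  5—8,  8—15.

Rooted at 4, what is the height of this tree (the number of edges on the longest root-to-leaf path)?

A deepest node is 12, reached by 4–8–3–12.
That path has 3 edges, so the height is 3.

3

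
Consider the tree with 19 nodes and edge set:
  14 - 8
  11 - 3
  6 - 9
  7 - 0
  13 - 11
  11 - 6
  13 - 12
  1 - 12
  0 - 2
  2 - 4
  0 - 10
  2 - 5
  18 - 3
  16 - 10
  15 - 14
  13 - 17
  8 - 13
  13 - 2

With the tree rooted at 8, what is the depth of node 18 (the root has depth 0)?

8–13–11–3–18 — 4 edges.

4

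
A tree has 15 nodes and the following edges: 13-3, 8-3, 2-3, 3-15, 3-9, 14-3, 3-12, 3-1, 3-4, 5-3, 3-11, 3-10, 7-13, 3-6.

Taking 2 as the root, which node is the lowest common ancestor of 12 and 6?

3

Ancestors of 12 (toward the root): 12, 3, 2.
Ancestors of 6: 6, 3, 2.
The deepest node appearing in both lists is 3.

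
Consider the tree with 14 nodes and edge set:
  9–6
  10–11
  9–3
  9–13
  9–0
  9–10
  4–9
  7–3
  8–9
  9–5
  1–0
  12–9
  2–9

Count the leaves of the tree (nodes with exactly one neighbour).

10

Exactly 10 nodes have a single neighbour: 1, 2, 4, 5, 6, 7, 8, 11, 12, 13.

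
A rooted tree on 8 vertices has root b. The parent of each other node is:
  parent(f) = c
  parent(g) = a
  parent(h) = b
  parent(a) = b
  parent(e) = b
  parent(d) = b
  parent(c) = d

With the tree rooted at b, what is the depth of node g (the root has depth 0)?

2

Path from b to g: b–a–g, which has 2 edges.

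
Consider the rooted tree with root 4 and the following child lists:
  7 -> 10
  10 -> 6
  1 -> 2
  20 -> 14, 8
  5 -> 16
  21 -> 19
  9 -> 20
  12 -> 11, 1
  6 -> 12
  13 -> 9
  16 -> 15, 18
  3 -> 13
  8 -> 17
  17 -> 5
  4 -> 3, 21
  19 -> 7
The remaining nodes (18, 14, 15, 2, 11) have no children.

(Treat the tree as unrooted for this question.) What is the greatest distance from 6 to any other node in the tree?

14

Distances from 6 peak at 14, attained at 18 (15 also at distance 14).
6–10–7–19–21–4–3–13–9–20–8–17–5–16–18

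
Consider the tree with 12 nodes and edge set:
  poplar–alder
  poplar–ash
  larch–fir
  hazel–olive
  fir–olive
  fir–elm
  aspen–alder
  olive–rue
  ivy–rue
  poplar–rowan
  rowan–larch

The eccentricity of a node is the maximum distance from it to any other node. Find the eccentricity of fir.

5

A farthest node from fir is aspen.
The path fir–larch–rowan–poplar–alder–aspen has 5 edges.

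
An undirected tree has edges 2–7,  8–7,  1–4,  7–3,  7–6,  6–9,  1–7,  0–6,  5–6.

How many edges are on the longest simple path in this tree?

4

BFS from 4 reaches 5 last, at distance 4; BFS from 5 confirms no node is farther.
Path: 4-1-7-6-5.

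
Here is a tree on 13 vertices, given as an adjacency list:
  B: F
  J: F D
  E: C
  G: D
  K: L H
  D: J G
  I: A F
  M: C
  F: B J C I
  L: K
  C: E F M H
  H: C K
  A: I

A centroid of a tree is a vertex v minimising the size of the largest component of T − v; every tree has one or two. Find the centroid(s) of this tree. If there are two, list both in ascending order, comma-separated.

If F is removed the pieces have sizes 6, 3, 2, 1, all ≤ ⌊13/2⌋ = 6.
No neighbour of F does as well, so F is the unique centroid.

F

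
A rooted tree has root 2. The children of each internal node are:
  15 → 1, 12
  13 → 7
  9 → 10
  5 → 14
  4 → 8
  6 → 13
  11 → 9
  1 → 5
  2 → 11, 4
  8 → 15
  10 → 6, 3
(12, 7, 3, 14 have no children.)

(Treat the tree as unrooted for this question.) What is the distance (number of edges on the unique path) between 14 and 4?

14–5–1–15–8–4: 5 edges.

5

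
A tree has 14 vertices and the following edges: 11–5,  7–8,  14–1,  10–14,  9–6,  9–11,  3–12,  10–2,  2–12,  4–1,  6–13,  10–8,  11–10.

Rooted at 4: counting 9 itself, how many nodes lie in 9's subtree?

The subtree rooted at 9 contains: 9, 6, 13 — 3 nodes.

3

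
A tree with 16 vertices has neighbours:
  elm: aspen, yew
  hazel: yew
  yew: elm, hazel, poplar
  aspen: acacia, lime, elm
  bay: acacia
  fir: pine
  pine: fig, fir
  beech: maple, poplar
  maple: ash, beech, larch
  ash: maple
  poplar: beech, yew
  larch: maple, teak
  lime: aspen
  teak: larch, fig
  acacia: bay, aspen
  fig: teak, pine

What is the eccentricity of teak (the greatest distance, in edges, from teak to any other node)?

9

Distances from teak peak at 9, attained at bay.
teak–larch–maple–beech–poplar–yew–elm–aspen–acacia–bay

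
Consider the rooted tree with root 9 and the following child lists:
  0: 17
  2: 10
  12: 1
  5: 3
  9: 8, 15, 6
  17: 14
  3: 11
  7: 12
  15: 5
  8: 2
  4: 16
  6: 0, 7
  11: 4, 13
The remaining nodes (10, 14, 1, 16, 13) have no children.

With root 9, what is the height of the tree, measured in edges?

The longest root-to-leaf path is 9–15–5–3–11–4–16 (6 edges).

6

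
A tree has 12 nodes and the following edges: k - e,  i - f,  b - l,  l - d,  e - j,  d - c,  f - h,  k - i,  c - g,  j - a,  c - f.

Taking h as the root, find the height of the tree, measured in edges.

The longest root-to-leaf path is h – f – i – k – e – j – a (6 edges).

6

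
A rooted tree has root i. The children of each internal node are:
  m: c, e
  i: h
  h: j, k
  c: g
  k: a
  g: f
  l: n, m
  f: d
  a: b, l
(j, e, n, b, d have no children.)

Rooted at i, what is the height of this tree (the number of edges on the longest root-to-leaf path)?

9

d sits deepest: i-h-k-a-l-m-c-g-f-d — 9 edges from the root.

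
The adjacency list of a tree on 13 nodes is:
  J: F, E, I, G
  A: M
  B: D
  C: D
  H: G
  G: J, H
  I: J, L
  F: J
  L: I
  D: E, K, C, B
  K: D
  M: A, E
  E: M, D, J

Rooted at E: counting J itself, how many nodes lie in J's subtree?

6

J's subtree: {J, I, F, G, L, H}, size 6.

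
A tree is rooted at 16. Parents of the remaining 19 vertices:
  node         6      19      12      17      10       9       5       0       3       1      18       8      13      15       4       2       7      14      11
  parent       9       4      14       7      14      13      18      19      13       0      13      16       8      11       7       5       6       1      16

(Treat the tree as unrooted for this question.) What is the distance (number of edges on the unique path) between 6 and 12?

7

The path is 6 – 7 – 4 – 19 – 0 – 1 – 14 – 12, which has 7 edges.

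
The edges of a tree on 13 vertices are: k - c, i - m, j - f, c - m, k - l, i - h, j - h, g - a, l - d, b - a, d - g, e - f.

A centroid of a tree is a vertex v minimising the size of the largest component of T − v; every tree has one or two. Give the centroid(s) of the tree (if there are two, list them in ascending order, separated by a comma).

If c is removed the pieces have sizes 6, 6, all ≤ ⌊13/2⌋ = 6.
No neighbour of c does as well, so c is the unique centroid.

c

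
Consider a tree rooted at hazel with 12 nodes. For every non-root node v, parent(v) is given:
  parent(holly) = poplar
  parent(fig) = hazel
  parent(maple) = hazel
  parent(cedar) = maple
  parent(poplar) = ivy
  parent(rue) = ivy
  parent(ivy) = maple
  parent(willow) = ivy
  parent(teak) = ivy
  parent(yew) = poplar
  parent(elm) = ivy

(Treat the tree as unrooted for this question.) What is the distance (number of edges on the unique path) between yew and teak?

3

Walking from yew: yew – poplar – ivy – teak. Length 3.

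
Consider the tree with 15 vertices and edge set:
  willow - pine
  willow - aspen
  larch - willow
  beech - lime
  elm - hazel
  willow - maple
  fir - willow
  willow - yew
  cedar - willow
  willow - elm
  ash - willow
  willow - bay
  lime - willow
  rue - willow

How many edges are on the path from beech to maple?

3

The path is beech - lime - willow - maple, which has 3 edges.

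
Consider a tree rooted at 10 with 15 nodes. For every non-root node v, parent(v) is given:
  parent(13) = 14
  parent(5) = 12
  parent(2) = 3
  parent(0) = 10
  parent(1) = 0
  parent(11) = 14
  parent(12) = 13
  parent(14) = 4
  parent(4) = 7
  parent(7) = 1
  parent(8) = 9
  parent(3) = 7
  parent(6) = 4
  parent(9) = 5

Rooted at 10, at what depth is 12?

7

Climbing from 12 to the root: 12 – 13 – 14 – 4 – 7 – 1 – 0 – 10. That's 7 steps.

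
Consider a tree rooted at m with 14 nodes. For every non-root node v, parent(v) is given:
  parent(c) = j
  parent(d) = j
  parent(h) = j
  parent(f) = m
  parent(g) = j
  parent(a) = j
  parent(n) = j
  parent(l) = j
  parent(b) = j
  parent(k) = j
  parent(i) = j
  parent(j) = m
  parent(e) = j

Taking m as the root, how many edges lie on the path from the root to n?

2

Path from m to n: m → j → n, which has 2 edges.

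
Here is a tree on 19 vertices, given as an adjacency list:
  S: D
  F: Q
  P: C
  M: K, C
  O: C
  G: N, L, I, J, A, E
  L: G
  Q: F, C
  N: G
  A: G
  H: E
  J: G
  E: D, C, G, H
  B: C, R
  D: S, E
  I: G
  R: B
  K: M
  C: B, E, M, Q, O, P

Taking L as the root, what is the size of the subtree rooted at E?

E's subtree: {E, C, H, D, B, P, Q, O, M, S, R, F, K}, size 13.

13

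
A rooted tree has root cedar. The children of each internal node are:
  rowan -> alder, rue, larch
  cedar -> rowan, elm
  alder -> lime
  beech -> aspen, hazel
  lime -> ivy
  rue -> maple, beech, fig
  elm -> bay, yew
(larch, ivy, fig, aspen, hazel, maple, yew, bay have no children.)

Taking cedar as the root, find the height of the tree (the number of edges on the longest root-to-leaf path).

The longest root-to-leaf path is cedar – rowan – alder – lime – ivy (4 edges).

4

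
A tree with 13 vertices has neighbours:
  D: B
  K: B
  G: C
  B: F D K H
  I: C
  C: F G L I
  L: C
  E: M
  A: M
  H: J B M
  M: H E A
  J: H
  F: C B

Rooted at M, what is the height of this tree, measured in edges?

5

G sits deepest: M → H → B → F → C → G — 5 edges from the root.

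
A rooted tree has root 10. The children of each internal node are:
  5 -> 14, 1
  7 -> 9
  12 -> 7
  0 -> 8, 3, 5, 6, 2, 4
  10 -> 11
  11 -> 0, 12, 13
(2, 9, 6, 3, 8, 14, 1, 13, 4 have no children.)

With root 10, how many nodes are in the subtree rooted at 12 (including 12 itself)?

3

Descendants of 12 (including itself): 12, 7, 9. That's 3.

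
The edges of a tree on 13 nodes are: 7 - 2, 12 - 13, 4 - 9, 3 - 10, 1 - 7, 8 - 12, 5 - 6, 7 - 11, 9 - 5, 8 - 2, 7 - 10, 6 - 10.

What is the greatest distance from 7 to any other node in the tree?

5

Distances from 7 peak at 5, attained at 4.
7–10–6–5–9–4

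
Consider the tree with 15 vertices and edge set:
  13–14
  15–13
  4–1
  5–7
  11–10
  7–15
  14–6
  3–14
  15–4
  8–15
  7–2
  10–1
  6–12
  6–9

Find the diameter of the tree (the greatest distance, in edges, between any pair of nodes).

8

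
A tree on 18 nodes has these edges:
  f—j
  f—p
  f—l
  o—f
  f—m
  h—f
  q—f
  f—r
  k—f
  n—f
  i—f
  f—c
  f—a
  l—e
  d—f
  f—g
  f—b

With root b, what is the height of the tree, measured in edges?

The longest root-to-leaf path is b → f → l → e (3 edges).

3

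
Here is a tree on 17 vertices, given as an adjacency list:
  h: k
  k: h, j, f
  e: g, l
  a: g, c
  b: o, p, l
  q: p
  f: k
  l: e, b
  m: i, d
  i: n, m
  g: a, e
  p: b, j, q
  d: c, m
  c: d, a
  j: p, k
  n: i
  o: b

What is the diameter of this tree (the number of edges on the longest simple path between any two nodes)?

BFS from h reaches n last, at distance 13; BFS from n confirms no node is farther.
Path: h-k-j-p-b-l-e-g-a-c-d-m-i-n.

13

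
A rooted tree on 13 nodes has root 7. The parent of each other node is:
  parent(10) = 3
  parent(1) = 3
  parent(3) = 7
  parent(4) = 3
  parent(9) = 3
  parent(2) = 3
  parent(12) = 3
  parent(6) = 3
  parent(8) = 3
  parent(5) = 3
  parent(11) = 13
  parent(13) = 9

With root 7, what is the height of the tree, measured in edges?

The longest root-to-leaf path is 7–3–9–13–11 (4 edges).

4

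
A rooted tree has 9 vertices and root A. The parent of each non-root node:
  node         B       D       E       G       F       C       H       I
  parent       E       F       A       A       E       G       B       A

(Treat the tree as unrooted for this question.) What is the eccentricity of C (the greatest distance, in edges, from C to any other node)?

5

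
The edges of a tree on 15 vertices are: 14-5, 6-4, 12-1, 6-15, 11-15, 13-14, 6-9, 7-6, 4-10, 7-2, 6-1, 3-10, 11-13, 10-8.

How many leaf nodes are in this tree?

Degree-1 nodes: 2, 3, 5, 8, 9, 12 — 6 of them.

6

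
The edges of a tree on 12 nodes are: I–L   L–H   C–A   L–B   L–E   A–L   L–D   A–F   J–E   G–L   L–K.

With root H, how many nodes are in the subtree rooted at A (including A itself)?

3

The subtree rooted at A contains: A, F, C — 3 nodes.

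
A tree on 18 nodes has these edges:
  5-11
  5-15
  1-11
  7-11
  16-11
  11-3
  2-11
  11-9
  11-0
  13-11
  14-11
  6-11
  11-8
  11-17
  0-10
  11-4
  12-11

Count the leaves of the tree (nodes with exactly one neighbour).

15

The leaves are 1, 2, 3, 4, 6, 7, 8, 9, 10, 12, 13, 14, 15, 16, 17.
That is 15 leaves.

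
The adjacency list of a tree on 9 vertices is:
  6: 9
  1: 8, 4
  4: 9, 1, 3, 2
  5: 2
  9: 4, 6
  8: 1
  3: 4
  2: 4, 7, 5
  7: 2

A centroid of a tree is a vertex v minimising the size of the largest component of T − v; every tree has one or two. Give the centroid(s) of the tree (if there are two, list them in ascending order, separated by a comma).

Removing 4 splits the tree into components of sizes 3, 2, 2, 1; the largest is 3 ≤ ⌊9/2⌋ = 4.
No neighbour of 4 does as well, so 4 is the unique centroid.

4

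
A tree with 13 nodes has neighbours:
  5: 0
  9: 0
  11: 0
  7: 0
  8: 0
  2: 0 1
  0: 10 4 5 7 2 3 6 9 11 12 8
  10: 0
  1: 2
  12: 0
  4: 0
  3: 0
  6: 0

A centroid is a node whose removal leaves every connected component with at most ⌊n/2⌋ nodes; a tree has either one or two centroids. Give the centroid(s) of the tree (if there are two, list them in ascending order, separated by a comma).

If 0 is removed the pieces have sizes 2, 1, 1, 1, 1, 1, 1, 1, 1, 1, 1, all ≤ ⌊13/2⌋ = 6.
Every other node leaves some component of size > 6, so the centroid is unique.

0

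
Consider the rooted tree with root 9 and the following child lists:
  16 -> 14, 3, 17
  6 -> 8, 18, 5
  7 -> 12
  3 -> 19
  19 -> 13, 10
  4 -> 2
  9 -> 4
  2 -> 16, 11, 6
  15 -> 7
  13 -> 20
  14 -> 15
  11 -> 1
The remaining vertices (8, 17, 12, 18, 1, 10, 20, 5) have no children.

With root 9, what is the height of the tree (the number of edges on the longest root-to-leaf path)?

7

A deepest node is 12, reached by 9–4–2–16–14–15–7–12.
That path has 7 edges, so the height is 7.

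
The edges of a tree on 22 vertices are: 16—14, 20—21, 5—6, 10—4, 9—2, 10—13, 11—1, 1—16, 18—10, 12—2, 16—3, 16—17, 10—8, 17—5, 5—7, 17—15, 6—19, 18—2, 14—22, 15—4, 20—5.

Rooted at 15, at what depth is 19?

Path from 15 to 19: 15–17–5–6–19, which has 4 edges.

4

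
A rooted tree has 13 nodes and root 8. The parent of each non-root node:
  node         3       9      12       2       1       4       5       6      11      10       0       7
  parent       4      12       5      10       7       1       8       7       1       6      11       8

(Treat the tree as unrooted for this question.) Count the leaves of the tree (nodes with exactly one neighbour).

4

Degree-1 nodes: 0, 2, 3, 9 — 4 of them.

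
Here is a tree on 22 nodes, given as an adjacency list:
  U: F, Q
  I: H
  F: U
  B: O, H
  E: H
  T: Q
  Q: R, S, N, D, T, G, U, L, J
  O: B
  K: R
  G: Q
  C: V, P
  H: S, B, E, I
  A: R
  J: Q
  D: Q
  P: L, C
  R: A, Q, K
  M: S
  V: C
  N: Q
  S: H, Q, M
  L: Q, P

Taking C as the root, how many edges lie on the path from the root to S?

Climbing from S to the root: S–Q–L–P–C. That's 4 steps.

4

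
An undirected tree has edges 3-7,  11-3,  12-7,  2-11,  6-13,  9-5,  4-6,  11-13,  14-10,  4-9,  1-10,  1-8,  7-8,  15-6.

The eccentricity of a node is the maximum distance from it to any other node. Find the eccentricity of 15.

Distances from 15 peak at 9, attained at 14.
15 – 6 – 13 – 11 – 3 – 7 – 8 – 1 – 10 – 14

9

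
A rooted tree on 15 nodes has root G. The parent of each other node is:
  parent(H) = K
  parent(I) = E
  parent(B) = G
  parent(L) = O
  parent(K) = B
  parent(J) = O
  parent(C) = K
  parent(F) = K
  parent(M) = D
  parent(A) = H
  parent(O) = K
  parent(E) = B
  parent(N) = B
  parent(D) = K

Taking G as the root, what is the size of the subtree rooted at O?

3

O's subtree: {O, J, L}, size 3.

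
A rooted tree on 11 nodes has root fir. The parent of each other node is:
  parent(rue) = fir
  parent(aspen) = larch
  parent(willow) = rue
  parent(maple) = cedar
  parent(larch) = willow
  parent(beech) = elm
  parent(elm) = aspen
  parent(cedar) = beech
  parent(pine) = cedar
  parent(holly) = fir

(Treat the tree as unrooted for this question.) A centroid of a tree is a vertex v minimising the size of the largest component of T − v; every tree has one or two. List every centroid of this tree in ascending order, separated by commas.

aspen

Removing aspen splits the tree into components of sizes 5, 5; the largest is 5 ≤ ⌊11/2⌋ = 5.
No neighbour of aspen does as well, so aspen is the unique centroid.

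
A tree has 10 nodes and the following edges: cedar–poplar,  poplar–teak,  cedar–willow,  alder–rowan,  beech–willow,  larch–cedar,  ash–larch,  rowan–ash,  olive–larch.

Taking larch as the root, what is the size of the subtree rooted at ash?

3

The subtree rooted at ash contains: ash, rowan, alder — 3 nodes.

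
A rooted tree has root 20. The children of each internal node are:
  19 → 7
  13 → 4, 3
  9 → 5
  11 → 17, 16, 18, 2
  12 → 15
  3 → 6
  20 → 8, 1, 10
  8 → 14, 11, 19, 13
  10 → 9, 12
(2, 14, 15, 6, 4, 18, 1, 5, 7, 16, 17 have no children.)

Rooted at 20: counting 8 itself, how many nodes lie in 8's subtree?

8's subtree: {8, 11, 19, 13, 14, 17, 16, 18, 2, 7, 3, 4, 6}, size 13.

13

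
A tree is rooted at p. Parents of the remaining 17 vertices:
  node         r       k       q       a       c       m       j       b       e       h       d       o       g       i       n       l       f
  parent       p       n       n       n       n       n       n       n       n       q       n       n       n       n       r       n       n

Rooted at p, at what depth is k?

Path from p to k: p → r → n → k, which has 3 edges.

3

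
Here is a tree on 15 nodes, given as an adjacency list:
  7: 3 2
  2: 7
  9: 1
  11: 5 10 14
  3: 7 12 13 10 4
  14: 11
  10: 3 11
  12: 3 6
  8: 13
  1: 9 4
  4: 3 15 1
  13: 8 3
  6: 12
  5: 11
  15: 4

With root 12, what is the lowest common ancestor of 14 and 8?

3

Path 14→root: 14 11 10 3 12; path 8→root: 8 13 3 12.
First common node: 3.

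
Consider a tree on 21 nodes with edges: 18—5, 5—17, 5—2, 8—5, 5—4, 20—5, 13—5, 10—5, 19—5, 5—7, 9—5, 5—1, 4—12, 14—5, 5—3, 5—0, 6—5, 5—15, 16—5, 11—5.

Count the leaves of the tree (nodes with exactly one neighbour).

Degree-1 nodes: 0, 1, 2, 3, 6, 7, 8, 9, 10, 11, 12, 13, 14, 15, 16, 17, 18, 19, 20 — 19 of them.

19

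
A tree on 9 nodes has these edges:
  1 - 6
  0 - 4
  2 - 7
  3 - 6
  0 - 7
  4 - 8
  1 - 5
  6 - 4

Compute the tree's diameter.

BFS from 2 reaches 5 last, at distance 6; BFS from 5 confirms no node is farther.
Path: 2 - 7 - 0 - 4 - 6 - 1 - 5.

6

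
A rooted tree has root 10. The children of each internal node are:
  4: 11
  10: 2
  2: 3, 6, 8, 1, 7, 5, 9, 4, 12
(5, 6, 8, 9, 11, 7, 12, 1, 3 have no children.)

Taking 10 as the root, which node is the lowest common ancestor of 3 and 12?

2

3's ancestor chain is 3, 2, 10 and 12's is 12, 2, 10; they first meet at 2.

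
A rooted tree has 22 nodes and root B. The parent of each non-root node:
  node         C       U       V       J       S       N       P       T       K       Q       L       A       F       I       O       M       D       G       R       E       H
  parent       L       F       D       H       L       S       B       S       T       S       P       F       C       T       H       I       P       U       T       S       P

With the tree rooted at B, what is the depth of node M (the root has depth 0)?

B–P–L–S–T–I–M — 6 edges.

6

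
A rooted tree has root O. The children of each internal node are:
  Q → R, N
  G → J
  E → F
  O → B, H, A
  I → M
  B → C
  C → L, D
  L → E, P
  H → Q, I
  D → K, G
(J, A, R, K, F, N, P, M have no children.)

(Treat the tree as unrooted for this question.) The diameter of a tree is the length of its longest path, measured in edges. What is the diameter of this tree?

A longest path is R - Q - H - O - B - C - D - G - J, with 8 edges.

8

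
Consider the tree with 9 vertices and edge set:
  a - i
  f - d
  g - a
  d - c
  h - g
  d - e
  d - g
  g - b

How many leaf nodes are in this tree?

6

Exactly 6 nodes have a single neighbour: b, c, e, f, h, i.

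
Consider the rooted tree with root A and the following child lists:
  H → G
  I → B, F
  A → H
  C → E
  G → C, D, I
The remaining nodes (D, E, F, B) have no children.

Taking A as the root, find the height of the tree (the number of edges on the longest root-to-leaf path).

4

The longest root-to-leaf path is A–H–G–C–E (4 edges).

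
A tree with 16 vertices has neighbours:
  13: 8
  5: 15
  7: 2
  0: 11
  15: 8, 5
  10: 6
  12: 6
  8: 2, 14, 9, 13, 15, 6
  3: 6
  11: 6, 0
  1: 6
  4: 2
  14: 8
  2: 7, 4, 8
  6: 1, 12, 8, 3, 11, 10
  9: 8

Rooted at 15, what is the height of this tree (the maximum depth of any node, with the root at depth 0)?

The longest root-to-leaf path is 15 – 8 – 6 – 11 – 0 (4 edges).

4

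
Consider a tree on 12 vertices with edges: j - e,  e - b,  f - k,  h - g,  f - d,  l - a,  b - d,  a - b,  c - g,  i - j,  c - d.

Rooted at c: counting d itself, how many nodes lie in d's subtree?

d's subtree: {d, b, f, a, e, k, l, j, i}, size 9.

9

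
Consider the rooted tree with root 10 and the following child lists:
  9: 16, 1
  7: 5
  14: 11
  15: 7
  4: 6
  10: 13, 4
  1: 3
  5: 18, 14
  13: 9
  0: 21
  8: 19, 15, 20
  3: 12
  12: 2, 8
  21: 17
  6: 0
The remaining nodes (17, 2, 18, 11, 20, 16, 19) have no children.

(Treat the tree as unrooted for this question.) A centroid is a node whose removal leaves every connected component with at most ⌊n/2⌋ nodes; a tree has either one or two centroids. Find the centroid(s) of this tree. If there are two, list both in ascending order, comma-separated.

If 12 is removed the pieces have sizes 11, 9, 1, all ≤ ⌊22/2⌋ = 11.
3 is adjacent to 12 and is also a centroid (the largest component after removing it is likewise 11).

3, 12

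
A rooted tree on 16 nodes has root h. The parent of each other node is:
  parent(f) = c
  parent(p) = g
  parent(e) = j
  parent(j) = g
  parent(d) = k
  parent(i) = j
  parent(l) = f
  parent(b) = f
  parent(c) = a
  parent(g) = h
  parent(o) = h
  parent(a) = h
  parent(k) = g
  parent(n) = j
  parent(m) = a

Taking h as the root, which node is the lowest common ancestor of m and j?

h

Path m→root: m a h; path j→root: j g h.
First common node: h.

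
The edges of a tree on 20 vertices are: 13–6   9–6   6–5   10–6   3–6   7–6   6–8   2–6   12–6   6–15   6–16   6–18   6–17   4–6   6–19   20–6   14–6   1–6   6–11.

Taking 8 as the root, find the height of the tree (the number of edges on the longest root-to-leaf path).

2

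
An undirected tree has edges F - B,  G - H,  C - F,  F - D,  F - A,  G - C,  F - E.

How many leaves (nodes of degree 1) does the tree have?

Exactly 5 nodes have a single neighbour: A, B, D, E, H.

5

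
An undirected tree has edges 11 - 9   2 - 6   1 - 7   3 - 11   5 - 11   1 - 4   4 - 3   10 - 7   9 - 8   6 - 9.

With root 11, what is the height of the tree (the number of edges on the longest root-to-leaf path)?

10 sits deepest: 11 → 3 → 4 → 1 → 7 → 10 — 5 edges from the root.

5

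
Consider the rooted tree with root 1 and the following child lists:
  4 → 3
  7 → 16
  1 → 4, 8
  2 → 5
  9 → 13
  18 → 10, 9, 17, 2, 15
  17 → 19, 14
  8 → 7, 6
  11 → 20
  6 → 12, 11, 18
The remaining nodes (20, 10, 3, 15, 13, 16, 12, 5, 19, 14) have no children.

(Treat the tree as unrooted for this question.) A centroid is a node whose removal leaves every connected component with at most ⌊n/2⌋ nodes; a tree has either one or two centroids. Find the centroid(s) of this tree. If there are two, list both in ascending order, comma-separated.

Delete 6: the remaining components have sizes 10, 6, 2, 1. Max 10 ≤ 10, so 6 is a centroid.
18 is adjacent to 6 and is also a centroid (the largest component after removing it is likewise 10).

6, 18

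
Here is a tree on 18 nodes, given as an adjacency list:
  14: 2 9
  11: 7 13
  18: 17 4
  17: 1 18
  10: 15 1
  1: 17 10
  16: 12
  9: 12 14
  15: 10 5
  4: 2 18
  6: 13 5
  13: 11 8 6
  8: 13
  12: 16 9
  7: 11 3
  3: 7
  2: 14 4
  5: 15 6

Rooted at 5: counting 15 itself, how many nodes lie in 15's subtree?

Descendants of 15 (including itself): 15, 10, 1, 17, 18, 4, 2, 14, 9, 12, 16. That's 11.

11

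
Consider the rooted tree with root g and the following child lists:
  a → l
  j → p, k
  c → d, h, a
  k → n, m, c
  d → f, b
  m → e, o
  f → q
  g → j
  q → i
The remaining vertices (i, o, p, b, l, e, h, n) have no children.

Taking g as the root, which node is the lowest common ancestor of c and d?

c

c's ancestor chain is c, k, j, g and d's is d, c, k, j, g; they first meet at c.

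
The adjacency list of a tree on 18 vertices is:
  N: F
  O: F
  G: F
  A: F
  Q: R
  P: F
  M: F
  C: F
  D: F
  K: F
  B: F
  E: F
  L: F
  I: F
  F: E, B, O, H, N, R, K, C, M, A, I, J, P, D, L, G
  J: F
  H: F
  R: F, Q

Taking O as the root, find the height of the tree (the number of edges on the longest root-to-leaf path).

3

The longest root-to-leaf path is O → F → R → Q (3 edges).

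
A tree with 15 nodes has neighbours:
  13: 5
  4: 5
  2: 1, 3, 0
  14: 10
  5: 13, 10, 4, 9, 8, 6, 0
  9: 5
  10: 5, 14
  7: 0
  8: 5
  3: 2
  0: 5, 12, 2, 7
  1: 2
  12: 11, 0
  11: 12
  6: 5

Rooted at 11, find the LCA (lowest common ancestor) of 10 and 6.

Ancestors of 10 (toward the root): 10, 5, 0, 12, 11.
Ancestors of 6: 6, 5, 0, 12, 11.
The deepest node appearing in both lists is 5.

5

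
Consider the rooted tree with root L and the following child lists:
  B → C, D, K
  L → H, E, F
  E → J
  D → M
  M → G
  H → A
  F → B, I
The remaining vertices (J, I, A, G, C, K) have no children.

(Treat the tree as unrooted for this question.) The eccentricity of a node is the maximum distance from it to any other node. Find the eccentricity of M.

6

A farthest node from M is J (A also at distance 6).
The path M – D – B – F – L – E – J has 6 edges.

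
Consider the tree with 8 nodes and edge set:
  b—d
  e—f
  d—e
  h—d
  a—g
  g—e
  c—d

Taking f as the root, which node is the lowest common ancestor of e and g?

e's ancestor chain is e, f and g's is g, e, f; they first meet at e.

e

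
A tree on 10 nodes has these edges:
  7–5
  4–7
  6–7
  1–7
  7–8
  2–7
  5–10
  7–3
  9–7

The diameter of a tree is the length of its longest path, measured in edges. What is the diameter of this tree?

Starting from 10, a farthest node is 3 at distance 3.
One longest path: 10 – 5 – 7 – 3.
So the diameter is 3.

3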